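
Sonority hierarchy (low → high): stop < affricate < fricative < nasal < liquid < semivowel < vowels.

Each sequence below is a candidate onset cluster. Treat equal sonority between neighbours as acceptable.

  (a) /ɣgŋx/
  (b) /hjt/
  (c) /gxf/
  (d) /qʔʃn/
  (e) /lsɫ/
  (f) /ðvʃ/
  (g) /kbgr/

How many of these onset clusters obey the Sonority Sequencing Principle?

(a) sonority 3-1-4-3: ill-formed.
(b) sonority 3-6-1: ill-formed.
(c) sonority 1-3-3: well-formed.
(d) sonority 1-1-3-4: well-formed.
(e) sonority 5-3-5: ill-formed.
(f) sonority 3-3-3: well-formed.
(g) sonority 1-1-1-5: well-formed.

4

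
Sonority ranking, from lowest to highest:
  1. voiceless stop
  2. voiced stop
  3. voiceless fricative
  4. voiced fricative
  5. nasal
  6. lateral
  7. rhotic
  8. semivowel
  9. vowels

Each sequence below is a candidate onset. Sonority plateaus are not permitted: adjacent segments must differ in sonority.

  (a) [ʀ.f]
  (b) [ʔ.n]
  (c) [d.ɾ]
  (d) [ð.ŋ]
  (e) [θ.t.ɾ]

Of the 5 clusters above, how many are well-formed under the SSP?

(a) 7-3 → violates
(b) 1-5 → obeys
(c) 2-7 → obeys
(d) 4-5 → obeys
(e) 3-1-7 → violates

3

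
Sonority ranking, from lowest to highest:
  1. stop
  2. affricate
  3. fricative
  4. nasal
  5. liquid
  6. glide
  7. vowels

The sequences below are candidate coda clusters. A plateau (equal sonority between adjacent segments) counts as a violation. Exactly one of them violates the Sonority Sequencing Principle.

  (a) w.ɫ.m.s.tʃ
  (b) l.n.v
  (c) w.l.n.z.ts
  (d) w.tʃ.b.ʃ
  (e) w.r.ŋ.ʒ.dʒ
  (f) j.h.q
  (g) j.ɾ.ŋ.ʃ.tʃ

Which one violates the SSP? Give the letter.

(a) 6-5-4-3-2 → obeys
(b) 5-4-3 → obeys
(c) 6-5-4-3-2 → obeys
(d) 6-2-1-3 → violates
(e) 6-5-4-3-2 → obeys
(f) 6-3-1 → obeys
(g) 6-5-4-3-2 → obeys

d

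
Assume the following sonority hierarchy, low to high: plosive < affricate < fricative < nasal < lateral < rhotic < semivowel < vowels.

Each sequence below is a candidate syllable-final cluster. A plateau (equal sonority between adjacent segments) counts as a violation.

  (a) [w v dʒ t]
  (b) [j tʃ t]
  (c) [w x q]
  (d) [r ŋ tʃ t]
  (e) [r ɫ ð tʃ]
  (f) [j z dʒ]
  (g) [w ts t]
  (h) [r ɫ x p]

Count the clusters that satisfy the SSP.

8

(a) [w v dʒ t]: profile 7-3-2-1 — obeys.
(b) [j tʃ t]: profile 7-2-1 — obeys.
(c) [w x q]: profile 7-3-1 — obeys.
(d) [r ŋ tʃ t]: profile 6-4-2-1 — obeys.
(e) [r ɫ ð tʃ]: profile 6-5-3-2 — obeys.
(f) [j z dʒ]: profile 7-3-2 — obeys.
(g) [w ts t]: profile 7-2-1 — obeys.
(h) [r ɫ x p]: profile 6-5-3-1 — obeys.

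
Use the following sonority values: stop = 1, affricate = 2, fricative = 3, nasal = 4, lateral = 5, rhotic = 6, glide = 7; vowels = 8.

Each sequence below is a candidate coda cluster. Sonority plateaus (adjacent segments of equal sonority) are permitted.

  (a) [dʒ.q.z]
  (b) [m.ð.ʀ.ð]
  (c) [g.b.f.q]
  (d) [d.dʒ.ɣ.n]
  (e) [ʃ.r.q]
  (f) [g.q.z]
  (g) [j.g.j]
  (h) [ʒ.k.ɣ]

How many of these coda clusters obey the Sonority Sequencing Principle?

(a) sonority 2-1-3: ill-formed.
(b) sonority 4-3-6-3: ill-formed.
(c) sonority 1-1-3-1: ill-formed.
(d) sonority 1-2-3-4: ill-formed.
(e) sonority 3-6-1: ill-formed.
(f) sonority 1-1-3: ill-formed.
(g) sonority 7-1-7: ill-formed.
(h) sonority 3-1-3: ill-formed.

0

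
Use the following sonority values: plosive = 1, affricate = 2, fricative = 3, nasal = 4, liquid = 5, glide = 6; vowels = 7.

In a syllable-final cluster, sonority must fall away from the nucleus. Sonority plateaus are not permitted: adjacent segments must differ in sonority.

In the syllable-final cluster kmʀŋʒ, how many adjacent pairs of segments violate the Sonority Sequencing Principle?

/k/: plosive = 1.
/m/: nasal = 4.
/ʀ/: liquid = 5.
/ŋ/: nasal = 4.
/ʒ/: fricative = 3.
/k/→/m/: 1→4 (does not fall) — violation.
/m/→/ʀ/: 4→5 (does not fall) — violation.
/ʀ/→/ŋ/: 5→4 (falls) — ok.
/ŋ/→/ʒ/: 4→3 (falls) — ok.

2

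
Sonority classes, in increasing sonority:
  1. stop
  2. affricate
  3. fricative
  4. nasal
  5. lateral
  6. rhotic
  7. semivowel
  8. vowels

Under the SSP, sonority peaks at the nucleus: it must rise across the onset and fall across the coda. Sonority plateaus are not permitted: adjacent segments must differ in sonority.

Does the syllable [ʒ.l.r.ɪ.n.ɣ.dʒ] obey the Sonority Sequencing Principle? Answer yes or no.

yes

Onset: /ʒ/ is a fricative (sonority 3), /l/ is a lateral (sonority 5), /r/ is a rhotic (sonority 6); then the nucleus /ɪ/ (sonority 8).
Onset profile 3-5-6-8 — rises to the nucleus.
Coda: /n/ is a nasal (sonority 4), /ɣ/ is a fricative (sonority 3), /dʒ/ is an affricate (sonority 2).
Coda profile 8-4-3-2 — falls from the nucleus.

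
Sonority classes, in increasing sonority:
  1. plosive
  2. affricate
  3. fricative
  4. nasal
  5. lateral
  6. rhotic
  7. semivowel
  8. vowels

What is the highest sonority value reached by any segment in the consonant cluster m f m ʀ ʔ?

/m/: nasal = 4.
/f/: fricative = 3.
/m/: nasal = 4.
/ʀ/: rhotic = 6.
/ʔ/: plosive = 1.
The maximum is 6.

6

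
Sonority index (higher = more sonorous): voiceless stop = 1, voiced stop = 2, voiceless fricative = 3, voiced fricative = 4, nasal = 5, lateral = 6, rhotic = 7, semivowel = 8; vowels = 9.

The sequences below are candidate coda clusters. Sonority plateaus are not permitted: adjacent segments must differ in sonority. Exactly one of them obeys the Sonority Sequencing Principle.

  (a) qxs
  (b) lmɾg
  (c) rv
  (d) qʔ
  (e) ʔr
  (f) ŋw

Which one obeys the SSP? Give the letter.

(a) qxs: profile 1-3-3 — violates.
(b) lmɾg: profile 6-5-7-2 — violates.
(c) rv: profile 7-4 — obeys.
(d) qʔ: profile 1-1 — violates.
(e) ʔr: profile 1-7 — violates.
(f) ŋw: profile 5-8 — violates.

c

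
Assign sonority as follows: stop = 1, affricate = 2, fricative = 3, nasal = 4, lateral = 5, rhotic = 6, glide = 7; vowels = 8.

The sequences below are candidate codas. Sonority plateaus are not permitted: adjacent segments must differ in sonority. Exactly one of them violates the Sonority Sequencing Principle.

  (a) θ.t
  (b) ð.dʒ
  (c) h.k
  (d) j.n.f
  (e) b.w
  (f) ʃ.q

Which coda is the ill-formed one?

(a) 3-1 → obeys
(b) 3-2 → obeys
(c) 3-1 → obeys
(d) 7-4-3 → obeys
(e) 1-7 → violates
(f) 3-1 → obeys

e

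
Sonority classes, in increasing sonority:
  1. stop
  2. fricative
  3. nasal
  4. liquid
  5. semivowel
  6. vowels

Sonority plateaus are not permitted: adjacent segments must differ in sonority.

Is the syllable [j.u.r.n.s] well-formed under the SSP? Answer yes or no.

yes

Onset: /j/ is a semivowel (sonority 5); then the nucleus /u/ (sonority 6).
Onset profile 5-6 — rises to the nucleus.
Coda: /r/ is a liquid (sonority 4), /n/ is a nasal (sonority 3), /s/ is a fricative (sonority 2).
Coda profile 6-4-3-2 — falls from the nucleus.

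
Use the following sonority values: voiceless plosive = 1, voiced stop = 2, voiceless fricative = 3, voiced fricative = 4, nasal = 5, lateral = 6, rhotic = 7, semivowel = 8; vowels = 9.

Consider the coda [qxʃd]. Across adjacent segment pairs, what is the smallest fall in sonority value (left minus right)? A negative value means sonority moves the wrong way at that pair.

/q/ — voiceless plosive, sonority 1.
/x/ — voiceless fricative, sonority 3.
/ʃ/ — voiceless fricative, sonority 3.
/d/ — voiced stop, sonority 2.
/q/→/x/: change -2.
/x/→/ʃ/: change +0.
/ʃ/→/d/: change +1.
Minimum = -2.

-2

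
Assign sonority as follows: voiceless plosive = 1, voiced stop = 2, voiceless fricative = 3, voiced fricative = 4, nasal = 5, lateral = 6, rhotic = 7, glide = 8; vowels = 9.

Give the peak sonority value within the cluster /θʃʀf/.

7

/θ/ is a voiceless fricative (sonority 3).
/ʃ/ is a voiceless fricative (sonority 3).
/ʀ/ is a rhotic (sonority 7).
/f/ is a voiceless fricative (sonority 3).
The maximum is 7.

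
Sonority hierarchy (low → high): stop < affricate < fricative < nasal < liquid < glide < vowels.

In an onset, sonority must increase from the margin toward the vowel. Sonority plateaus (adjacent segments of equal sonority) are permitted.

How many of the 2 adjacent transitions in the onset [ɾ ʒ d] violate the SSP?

/ɾ/ is a liquid (sonority 5).
/ʒ/ is a fricative (sonority 3).
/d/ is a stop (sonority 1).
/ɾ/→/ʒ/: 5→3 (does not rise) — violation.
/ʒ/→/d/: 3→1 (does not rise) — violation.

2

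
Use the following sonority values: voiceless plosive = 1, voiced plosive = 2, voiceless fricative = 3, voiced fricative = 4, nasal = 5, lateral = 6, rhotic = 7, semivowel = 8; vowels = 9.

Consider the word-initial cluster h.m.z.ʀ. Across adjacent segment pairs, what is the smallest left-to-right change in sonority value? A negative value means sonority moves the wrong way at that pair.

-1

/h/ is a voiceless fricative (sonority 3).
/m/ is a nasal (sonority 5).
/z/ is a voiced fricative (sonority 4).
/ʀ/ is a rhotic (sonority 7).
/h/→/m/: change +2.
/m/→/z/: change -1.
/z/→/ʀ/: change +3.
Minimum = -1.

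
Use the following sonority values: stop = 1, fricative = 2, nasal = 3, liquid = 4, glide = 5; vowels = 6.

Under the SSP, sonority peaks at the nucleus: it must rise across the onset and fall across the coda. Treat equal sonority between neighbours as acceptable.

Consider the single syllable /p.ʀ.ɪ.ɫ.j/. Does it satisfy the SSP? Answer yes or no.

no

Onset: /p/ is a stop (sonority 1), /ʀ/ is a liquid (sonority 4); then the nucleus /ɪ/ (sonority 6).
Onset profile 1-4-6 — rises to the nucleus.
Coda: /ɫ/ is a liquid (sonority 4), /j/ is a glide (sonority 5).
Coda profile 6-4-5 — does not fall throughout.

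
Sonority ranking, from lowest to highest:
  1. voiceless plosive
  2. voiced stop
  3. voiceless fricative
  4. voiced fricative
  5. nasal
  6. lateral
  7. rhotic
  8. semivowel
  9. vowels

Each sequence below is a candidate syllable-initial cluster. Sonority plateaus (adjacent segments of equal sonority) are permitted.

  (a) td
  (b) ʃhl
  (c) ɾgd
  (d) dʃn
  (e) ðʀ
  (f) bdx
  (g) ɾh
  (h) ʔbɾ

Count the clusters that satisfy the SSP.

6

(a) sonority 1-2: well-formed.
(b) sonority 3-3-6: well-formed.
(c) sonority 7-2-2: ill-formed.
(d) sonority 2-3-5: well-formed.
(e) sonority 4-7: well-formed.
(f) sonority 2-2-3: well-formed.
(g) sonority 7-3: ill-formed.
(h) sonority 1-2-7: well-formed.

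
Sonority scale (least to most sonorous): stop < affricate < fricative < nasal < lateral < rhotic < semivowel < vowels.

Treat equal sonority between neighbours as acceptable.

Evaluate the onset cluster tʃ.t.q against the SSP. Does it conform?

/tʃ/: affricate = 2.
/t/: stop = 1.
/q/: stop = 1.
The profile is 2-1-1. Between /tʃ/ (2) and /t/ (1) sonority does not rise, so the cluster violates the SSP.

no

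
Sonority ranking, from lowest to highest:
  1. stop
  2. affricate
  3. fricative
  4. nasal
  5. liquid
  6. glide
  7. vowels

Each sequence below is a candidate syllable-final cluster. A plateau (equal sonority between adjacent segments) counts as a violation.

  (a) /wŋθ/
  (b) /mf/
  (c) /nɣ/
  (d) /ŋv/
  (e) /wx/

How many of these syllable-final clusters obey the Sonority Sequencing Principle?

5

(a) 6-4-3 → obeys
(b) 4-3 → obeys
(c) 4-3 → obeys
(d) 4-3 → obeys
(e) 6-3 → obeys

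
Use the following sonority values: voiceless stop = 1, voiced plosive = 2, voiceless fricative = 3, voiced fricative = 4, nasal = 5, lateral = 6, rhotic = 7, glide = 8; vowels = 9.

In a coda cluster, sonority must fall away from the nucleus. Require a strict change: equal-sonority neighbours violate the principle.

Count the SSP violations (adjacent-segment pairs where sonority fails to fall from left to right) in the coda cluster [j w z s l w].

/j/: glide = 8.
/w/: glide = 8.
/z/: voiced fricative = 4.
/s/: voiceless fricative = 3.
/l/: lateral = 6.
/w/: glide = 8.
/j/→/w/: 8→8 (plateau) — violation.
/w/→/z/: 8→4 (falls) — ok.
/z/→/s/: 4→3 (falls) — ok.
/s/→/l/: 3→6 (does not fall) — violation.
/l/→/w/: 6→8 (does not fall) — violation.

3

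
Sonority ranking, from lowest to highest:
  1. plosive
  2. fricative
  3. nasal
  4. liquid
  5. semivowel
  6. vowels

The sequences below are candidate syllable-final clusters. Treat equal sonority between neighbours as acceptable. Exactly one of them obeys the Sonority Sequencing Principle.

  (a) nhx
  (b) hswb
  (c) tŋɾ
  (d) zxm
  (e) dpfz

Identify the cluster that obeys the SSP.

(a) sonority 3-2-2: well-formed.
(b) sonority 2-2-5-1: ill-formed.
(c) sonority 1-3-4: ill-formed.
(d) sonority 2-2-3: ill-formed.
(e) sonority 1-1-2-2: ill-formed.

a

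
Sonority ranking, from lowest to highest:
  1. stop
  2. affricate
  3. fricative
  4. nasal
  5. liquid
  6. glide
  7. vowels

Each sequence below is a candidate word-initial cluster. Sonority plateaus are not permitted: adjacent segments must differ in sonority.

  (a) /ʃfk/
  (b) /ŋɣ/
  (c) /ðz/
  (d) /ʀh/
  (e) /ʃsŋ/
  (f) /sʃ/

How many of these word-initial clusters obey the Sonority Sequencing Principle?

(a) sonority 3-3-1: ill-formed.
(b) sonority 4-3: ill-formed.
(c) sonority 3-3: ill-formed.
(d) sonority 5-3: ill-formed.
(e) sonority 3-3-4: ill-formed.
(f) sonority 3-3: ill-formed.

0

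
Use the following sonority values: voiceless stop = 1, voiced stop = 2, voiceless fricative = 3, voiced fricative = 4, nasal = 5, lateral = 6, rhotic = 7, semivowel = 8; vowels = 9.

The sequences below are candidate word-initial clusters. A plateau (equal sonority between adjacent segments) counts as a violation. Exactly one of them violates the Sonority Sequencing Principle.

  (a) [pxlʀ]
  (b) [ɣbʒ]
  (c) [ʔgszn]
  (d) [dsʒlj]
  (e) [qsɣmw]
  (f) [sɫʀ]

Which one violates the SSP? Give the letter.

(a) [pxlʀ]: profile 1-3-6-7 — obeys.
(b) [ɣbʒ]: profile 4-2-4 — violates.
(c) [ʔgszn]: profile 1-2-3-4-5 — obeys.
(d) [dsʒlj]: profile 2-3-4-6-8 — obeys.
(e) [qsɣmw]: profile 1-3-4-5-8 — obeys.
(f) [sɫʀ]: profile 3-6-7 — obeys.

b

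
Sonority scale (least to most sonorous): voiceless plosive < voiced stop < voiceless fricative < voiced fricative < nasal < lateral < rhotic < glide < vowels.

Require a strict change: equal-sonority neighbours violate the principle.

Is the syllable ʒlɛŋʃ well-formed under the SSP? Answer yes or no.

Onset: /ʒ/ is a voiced fricative (sonority 4), /l/ is a lateral (sonority 6); then the nucleus /ɛ/ (sonority 9).
Onset profile 4-6-9 — rises to the nucleus.
Coda: /ŋ/ is a nasal (sonority 5), /ʃ/ is a voiceless fricative (sonority 3).
Coda profile 9-5-3 — falls from the nucleus.

yes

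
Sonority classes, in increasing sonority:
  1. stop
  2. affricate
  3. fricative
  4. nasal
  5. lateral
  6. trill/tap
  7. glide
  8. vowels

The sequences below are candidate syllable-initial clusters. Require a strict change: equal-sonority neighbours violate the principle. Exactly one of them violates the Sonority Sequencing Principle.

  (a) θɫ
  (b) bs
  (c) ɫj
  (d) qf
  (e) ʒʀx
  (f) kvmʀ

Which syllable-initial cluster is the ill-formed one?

(a) sonority 3-5: well-formed.
(b) sonority 1-3: well-formed.
(c) sonority 5-7: well-formed.
(d) sonority 1-3: well-formed.
(e) sonority 3-6-3: ill-formed.
(f) sonority 1-3-4-6: well-formed.

e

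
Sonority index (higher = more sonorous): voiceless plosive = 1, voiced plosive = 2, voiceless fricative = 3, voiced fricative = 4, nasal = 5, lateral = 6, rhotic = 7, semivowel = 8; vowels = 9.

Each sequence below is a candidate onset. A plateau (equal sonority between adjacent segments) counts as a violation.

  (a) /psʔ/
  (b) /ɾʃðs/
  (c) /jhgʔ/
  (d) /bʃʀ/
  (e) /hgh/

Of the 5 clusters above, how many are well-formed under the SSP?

(a) /psʔ/: profile 1-3-1 — violates.
(b) /ɾʃðs/: profile 7-3-4-3 — violates.
(c) /jhgʔ/: profile 8-3-2-1 — violates.
(d) /bʃʀ/: profile 2-3-7 — obeys.
(e) /hgh/: profile 3-2-3 — violates.

1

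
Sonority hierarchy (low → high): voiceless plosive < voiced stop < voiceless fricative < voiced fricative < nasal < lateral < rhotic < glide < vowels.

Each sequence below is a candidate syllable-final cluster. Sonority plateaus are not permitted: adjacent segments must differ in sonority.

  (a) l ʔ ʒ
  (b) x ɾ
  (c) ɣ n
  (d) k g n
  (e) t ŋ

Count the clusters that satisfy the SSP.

(a) l ʔ ʒ: profile 6-1-4 — violates.
(b) x ɾ: profile 3-7 — violates.
(c) ɣ n: profile 4-5 — violates.
(d) k g n: profile 1-2-5 — violates.
(e) t ŋ: profile 1-5 — violates.

0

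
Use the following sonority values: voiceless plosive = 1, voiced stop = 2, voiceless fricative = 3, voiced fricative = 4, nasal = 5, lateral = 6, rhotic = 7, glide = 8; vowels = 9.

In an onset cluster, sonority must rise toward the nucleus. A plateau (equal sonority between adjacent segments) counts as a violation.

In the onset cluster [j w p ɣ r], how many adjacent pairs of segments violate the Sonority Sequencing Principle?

/j/: glide = 8.
/w/: glide = 8.
/p/: voiceless plosive = 1.
/ɣ/: voiced fricative = 4.
/r/: rhotic = 7.
/j/→/w/: 8→8 (plateau) — violation.
/w/→/p/: 8→1 (does not rise) — violation.
/p/→/ɣ/: 1→4 (rises) — ok.
/ɣ/→/r/: 4→7 (rises) — ok.

2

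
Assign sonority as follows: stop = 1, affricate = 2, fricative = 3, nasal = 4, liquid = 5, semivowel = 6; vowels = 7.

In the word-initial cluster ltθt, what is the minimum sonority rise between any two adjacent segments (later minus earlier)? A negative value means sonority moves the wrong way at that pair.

-4

/l/: liquid = 5.
/t/: stop = 1.
/θ/: fricative = 3.
/t/: stop = 1.
/l/→/t/: change -4.
/t/→/θ/: change +2.
/θ/→/t/: change -2.
Minimum = -4.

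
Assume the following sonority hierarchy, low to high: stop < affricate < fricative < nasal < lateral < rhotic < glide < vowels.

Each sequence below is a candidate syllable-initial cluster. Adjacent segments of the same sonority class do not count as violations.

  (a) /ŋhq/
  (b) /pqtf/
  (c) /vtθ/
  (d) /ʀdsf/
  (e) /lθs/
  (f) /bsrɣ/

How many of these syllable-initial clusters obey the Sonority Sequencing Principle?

(a) /ŋhq/: profile 4-3-1 — violates.
(b) /pqtf/: profile 1-1-1-3 — obeys.
(c) /vtθ/: profile 3-1-3 — violates.
(d) /ʀdsf/: profile 6-1-3-3 — violates.
(e) /lθs/: profile 5-3-3 — violates.
(f) /bsrɣ/: profile 1-3-6-3 — violates.

1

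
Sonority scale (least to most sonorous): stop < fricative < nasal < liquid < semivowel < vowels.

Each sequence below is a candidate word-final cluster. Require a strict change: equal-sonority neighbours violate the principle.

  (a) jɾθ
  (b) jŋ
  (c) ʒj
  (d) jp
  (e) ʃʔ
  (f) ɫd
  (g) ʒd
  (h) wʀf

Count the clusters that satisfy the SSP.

7

(a) 5-4-2 → obeys
(b) 5-3 → obeys
(c) 2-5 → violates
(d) 5-1 → obeys
(e) 2-1 → obeys
(f) 4-1 → obeys
(g) 2-1 → obeys
(h) 5-4-2 → obeys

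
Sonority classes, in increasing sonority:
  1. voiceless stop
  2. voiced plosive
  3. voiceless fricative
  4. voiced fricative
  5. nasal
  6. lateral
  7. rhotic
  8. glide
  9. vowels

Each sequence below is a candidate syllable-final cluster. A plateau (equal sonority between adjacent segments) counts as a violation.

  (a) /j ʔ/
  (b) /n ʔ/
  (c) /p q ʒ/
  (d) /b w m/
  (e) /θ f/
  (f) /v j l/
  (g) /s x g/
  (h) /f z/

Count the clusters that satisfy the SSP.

2

(a) 8-1 → obeys
(b) 5-1 → obeys
(c) 1-1-4 → violates
(d) 2-8-5 → violates
(e) 3-3 → violates
(f) 4-8-6 → violates
(g) 3-3-2 → violates
(h) 3-4 → violates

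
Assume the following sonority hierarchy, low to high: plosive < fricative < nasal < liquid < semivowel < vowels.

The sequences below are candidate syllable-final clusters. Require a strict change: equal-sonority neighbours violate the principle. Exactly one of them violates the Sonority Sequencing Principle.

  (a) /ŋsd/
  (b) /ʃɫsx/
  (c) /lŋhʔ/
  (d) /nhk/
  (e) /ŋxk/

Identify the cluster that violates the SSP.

b

(a) /ŋsd/: profile 3-2-1 — obeys.
(b) /ʃɫsx/: profile 2-4-2-2 — violates.
(c) /lŋhʔ/: profile 4-3-2-1 — obeys.
(d) /nhk/: profile 3-2-1 — obeys.
(e) /ŋxk/: profile 3-2-1 — obeys.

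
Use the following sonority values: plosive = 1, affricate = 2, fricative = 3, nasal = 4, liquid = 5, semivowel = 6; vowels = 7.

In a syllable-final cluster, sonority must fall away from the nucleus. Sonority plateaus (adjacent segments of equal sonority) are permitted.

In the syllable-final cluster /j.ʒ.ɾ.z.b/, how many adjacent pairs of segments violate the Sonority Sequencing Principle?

/j/ — semivowel, sonority 6.
/ʒ/ — fricative, sonority 3.
/ɾ/ — liquid, sonority 5.
/z/ — fricative, sonority 3.
/b/ — plosive, sonority 1.
/j/→/ʒ/: 6→3 (falls) — ok.
/ʒ/→/ɾ/: 3→5 (does not fall) — violation.
/ɾ/→/z/: 5→3 (falls) — ok.
/z/→/b/: 3→1 (falls) — ok.

1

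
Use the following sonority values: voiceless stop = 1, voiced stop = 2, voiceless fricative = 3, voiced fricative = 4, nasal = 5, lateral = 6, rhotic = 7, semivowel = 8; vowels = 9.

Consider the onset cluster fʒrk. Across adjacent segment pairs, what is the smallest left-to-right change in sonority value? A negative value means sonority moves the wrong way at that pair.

-6

/f/: voiceless fricative = 3.
/ʒ/: voiced fricative = 4.
/r/: rhotic = 7.
/k/: voiceless stop = 1.
/f/→/ʒ/: change +1.
/ʒ/→/r/: change +3.
/r/→/k/: change -6.
Minimum = -6.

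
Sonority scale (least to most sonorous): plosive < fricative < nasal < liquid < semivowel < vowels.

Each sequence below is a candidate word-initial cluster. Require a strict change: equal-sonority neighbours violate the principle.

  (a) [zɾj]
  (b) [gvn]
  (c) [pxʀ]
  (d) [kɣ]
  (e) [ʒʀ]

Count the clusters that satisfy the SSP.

5

(a) 2-4-5 → obeys
(b) 1-2-3 → obeys
(c) 1-2-4 → obeys
(d) 1-2 → obeys
(e) 2-4 → obeys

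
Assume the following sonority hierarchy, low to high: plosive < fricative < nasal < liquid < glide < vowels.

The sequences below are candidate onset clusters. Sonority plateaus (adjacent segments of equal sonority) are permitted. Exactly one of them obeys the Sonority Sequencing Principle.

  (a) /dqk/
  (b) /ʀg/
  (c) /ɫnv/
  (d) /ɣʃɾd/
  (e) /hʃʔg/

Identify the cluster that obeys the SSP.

(a) /dqk/: profile 1-1-1 — obeys.
(b) /ʀg/: profile 4-1 — violates.
(c) /ɫnv/: profile 4-3-2 — violates.
(d) /ɣʃɾd/: profile 2-2-4-1 — violates.
(e) /hʃʔg/: profile 2-2-1-1 — violates.

a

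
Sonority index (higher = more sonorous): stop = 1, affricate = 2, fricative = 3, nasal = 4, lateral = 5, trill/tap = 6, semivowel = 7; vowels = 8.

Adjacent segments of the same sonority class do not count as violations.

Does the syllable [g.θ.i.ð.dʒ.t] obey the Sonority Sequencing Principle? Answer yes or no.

yes

Onset: /g/ is a stop (sonority 1), /θ/ is a fricative (sonority 3); then the nucleus /i/ (sonority 8).
Onset profile 1-3-8 — rises to the nucleus.
Coda: /ð/ is a fricative (sonority 3), /dʒ/ is an affricate (sonority 2), /t/ is a stop (sonority 1).
Coda profile 8-3-2-1 — falls from the nucleus.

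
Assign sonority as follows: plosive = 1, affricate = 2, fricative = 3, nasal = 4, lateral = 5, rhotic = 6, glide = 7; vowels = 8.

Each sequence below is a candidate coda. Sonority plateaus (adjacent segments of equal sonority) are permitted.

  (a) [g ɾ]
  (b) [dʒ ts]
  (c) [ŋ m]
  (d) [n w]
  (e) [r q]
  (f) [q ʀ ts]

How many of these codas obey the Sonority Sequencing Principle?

(a) [g ɾ]: profile 1-6 — violates.
(b) [dʒ ts]: profile 2-2 — obeys.
(c) [ŋ m]: profile 4-4 — obeys.
(d) [n w]: profile 4-7 — violates.
(e) [r q]: profile 6-1 — obeys.
(f) [q ʀ ts]: profile 1-6-2 — violates.

3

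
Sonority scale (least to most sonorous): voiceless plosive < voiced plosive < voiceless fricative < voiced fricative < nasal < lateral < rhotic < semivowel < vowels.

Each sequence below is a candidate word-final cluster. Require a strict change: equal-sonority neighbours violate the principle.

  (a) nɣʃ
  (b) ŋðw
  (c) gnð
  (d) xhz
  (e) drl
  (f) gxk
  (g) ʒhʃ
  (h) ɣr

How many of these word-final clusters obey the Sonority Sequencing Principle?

(a) nɣʃ: profile 5-4-3 — obeys.
(b) ŋðw: profile 5-4-8 — violates.
(c) gnð: profile 2-5-4 — violates.
(d) xhz: profile 3-3-4 — violates.
(e) drl: profile 2-7-6 — violates.
(f) gxk: profile 2-3-1 — violates.
(g) ʒhʃ: profile 4-3-3 — violates.
(h) ɣr: profile 4-7 — violates.

1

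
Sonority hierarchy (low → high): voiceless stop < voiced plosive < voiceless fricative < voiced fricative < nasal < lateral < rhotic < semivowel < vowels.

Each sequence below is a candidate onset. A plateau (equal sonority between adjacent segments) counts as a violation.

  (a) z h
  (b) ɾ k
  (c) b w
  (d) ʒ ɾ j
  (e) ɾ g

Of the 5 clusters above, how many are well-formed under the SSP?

2

(a) sonority 4-3: ill-formed.
(b) sonority 7-1: ill-formed.
(c) sonority 2-8: well-formed.
(d) sonority 4-7-8: well-formed.
(e) sonority 7-2: ill-formed.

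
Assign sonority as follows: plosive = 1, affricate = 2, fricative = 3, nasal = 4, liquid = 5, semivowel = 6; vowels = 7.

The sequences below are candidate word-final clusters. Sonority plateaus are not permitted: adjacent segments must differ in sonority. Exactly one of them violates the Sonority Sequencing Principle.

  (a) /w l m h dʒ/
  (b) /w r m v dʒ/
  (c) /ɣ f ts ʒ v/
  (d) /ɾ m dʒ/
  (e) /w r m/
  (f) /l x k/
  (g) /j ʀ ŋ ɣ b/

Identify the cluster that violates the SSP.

c

(a) 6-5-4-3-2 → obeys
(b) 6-5-4-3-2 → obeys
(c) 3-3-2-3-3 → violates
(d) 5-4-2 → obeys
(e) 6-5-4 → obeys
(f) 5-3-1 → obeys
(g) 6-5-4-3-1 → obeys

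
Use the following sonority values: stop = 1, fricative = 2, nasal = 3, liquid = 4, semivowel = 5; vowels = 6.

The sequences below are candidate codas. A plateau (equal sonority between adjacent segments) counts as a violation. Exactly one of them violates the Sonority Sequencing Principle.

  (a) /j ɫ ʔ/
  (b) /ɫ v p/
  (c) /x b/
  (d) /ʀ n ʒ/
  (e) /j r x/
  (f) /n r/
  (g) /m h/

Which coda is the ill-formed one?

f

(a) 5-4-1 → obeys
(b) 4-2-1 → obeys
(c) 2-1 → obeys
(d) 4-3-2 → obeys
(e) 5-4-2 → obeys
(f) 3-4 → violates
(g) 3-2 → obeys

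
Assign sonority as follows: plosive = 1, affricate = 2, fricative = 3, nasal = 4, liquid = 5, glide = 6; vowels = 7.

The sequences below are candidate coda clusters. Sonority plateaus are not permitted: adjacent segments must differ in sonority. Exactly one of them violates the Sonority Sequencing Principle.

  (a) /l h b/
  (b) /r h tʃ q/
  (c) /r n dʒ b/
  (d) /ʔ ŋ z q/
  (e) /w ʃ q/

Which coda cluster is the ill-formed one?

(a) 5-3-1 → obeys
(b) 5-3-2-1 → obeys
(c) 5-4-2-1 → obeys
(d) 1-4-3-1 → violates
(e) 6-3-1 → obeys

d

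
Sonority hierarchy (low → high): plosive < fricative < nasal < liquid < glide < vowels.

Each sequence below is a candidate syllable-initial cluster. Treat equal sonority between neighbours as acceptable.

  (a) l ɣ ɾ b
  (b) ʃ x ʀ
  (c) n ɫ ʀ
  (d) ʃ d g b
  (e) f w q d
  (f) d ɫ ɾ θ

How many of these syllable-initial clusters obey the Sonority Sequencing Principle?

2

(a) 4-2-4-1 → violates
(b) 2-2-4 → obeys
(c) 3-4-4 → obeys
(d) 2-1-1-1 → violates
(e) 2-5-1-1 → violates
(f) 1-4-4-2 → violates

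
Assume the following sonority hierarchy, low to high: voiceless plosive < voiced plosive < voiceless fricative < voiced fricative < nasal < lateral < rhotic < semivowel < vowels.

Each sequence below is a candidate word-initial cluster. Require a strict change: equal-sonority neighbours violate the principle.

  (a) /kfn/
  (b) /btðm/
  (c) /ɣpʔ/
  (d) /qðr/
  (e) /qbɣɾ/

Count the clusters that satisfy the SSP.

3

(a) sonority 1-3-5: well-formed.
(b) sonority 2-1-4-5: ill-formed.
(c) sonority 4-1-1: ill-formed.
(d) sonority 1-4-7: well-formed.
(e) sonority 1-2-4-7: well-formed.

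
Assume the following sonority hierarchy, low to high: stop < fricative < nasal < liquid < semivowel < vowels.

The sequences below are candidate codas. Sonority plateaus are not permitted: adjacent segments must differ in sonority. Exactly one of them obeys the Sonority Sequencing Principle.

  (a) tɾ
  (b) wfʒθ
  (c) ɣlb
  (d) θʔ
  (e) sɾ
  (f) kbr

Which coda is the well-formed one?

d

(a) tɾ: profile 1-4 — violates.
(b) wfʒθ: profile 5-2-2-2 — violates.
(c) ɣlb: profile 2-4-1 — violates.
(d) θʔ: profile 2-1 — obeys.
(e) sɾ: profile 2-4 — violates.
(f) kbr: profile 1-1-4 — violates.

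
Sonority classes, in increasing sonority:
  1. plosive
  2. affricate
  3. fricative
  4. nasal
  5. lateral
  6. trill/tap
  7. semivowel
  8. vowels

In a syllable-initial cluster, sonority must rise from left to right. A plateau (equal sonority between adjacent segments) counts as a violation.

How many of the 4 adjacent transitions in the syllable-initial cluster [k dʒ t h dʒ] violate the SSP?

/k/: plosive = 1.
/dʒ/: affricate = 2.
/t/: plosive = 1.
/h/: fricative = 3.
/dʒ/: affricate = 2.
/k/→/dʒ/: 1→2 (rises) — ok.
/dʒ/→/t/: 2→1 (does not rise) — violation.
/t/→/h/: 1→3 (rises) — ok.
/h/→/dʒ/: 3→2 (does not rise) — violation.

2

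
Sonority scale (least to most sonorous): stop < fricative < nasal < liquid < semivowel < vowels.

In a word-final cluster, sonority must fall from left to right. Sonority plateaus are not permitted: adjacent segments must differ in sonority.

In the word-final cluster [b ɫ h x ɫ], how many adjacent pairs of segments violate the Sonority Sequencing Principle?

3

/b/ is a stop (sonority 1).
/ɫ/ is a liquid (sonority 4).
/h/ is a fricative (sonority 2).
/x/ is a fricative (sonority 2).
/ɫ/ is a liquid (sonority 4).
/b/→/ɫ/: 1→4 (does not fall) — violation.
/ɫ/→/h/: 4→2 (falls) — ok.
/h/→/x/: 2→2 (plateau) — violation.
/x/→/ɫ/: 2→4 (does not fall) — violation.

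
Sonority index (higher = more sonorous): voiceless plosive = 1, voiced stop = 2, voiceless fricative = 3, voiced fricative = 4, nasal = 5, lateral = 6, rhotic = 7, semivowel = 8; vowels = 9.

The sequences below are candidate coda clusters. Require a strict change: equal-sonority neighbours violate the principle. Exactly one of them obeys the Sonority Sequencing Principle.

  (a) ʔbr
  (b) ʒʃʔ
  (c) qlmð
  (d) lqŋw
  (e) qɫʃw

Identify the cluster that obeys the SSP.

b

(a) ʔbr: profile 1-2-7 — violates.
(b) ʒʃʔ: profile 4-3-1 — obeys.
(c) qlmð: profile 1-6-5-4 — violates.
(d) lqŋw: profile 6-1-5-8 — violates.
(e) qɫʃw: profile 1-6-3-8 — violates.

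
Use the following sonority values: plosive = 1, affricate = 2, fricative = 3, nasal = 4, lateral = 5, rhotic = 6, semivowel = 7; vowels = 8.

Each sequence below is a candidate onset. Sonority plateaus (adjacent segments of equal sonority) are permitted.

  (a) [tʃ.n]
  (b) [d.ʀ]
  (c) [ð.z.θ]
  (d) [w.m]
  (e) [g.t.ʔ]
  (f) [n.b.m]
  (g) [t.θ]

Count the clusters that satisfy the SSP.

(a) sonority 2-4: well-formed.
(b) sonority 1-6: well-formed.
(c) sonority 3-3-3: well-formed.
(d) sonority 7-4: ill-formed.
(e) sonority 1-1-1: well-formed.
(f) sonority 4-1-4: ill-formed.
(g) sonority 1-3: well-formed.

5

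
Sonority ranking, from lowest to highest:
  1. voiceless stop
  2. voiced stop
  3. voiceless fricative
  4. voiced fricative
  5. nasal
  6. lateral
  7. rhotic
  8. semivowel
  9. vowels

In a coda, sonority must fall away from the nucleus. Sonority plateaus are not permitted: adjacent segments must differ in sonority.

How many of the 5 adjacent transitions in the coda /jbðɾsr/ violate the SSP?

3

/j/ — semivowel, sonority 8.
/b/ — voiced stop, sonority 2.
/ð/ — voiced fricative, sonority 4.
/ɾ/ — rhotic, sonority 7.
/s/ — voiceless fricative, sonority 3.
/r/ — rhotic, sonority 7.
/j/→/b/: 8→2 (falls) — ok.
/b/→/ð/: 2→4 (does not fall) — violation.
/ð/→/ɾ/: 4→7 (does not fall) — violation.
/ɾ/→/s/: 7→3 (falls) — ok.
/s/→/r/: 3→7 (does not fall) — violation.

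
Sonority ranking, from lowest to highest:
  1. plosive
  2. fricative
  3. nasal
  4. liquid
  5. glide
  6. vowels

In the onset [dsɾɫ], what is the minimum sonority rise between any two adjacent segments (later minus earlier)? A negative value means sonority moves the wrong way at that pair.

/d/ is a plosive (sonority 1).
/s/ is a fricative (sonority 2).
/ɾ/ is a liquid (sonority 4).
/ɫ/ is a liquid (sonority 4).
/d/→/s/: change +1.
/s/→/ɾ/: change +2.
/ɾ/→/ɫ/: change +0.
Minimum = 0.

0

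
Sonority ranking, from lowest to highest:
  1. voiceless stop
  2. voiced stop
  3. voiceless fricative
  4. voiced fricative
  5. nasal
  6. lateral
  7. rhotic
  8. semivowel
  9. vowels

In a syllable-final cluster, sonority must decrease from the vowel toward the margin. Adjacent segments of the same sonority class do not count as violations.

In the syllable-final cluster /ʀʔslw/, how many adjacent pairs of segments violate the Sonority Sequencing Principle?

3

/ʀ/: rhotic = 7.
/ʔ/: voiceless stop = 1.
/s/: voiceless fricative = 3.
/l/: lateral = 6.
/w/: semivowel = 8.
/ʀ/→/ʔ/: 7→1 (falls) — ok.
/ʔ/→/s/: 1→3 (does not fall) — violation.
/s/→/l/: 3→6 (does not fall) — violation.
/l/→/w/: 6→8 (does not fall) — violation.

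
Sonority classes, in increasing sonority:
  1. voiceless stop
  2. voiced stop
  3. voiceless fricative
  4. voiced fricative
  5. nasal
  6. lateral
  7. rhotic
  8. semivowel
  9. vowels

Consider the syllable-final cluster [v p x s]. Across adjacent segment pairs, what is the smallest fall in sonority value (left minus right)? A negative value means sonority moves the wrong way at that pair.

/v/: voiced fricative = 4.
/p/: voiceless stop = 1.
/x/: voiceless fricative = 3.
/s/: voiceless fricative = 3.
/v/→/p/: change +3.
/p/→/x/: change -2.
/x/→/s/: change +0.
Minimum = -2.

-2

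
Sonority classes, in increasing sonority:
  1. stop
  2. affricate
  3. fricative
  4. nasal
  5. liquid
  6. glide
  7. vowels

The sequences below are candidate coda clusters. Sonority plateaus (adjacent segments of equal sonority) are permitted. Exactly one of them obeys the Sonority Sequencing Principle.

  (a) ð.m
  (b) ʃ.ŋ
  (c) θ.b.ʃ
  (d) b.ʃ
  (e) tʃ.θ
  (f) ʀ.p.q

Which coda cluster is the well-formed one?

f

(a) 3-4 → violates
(b) 3-4 → violates
(c) 3-1-3 → violates
(d) 1-3 → violates
(e) 2-3 → violates
(f) 5-1-1 → obeys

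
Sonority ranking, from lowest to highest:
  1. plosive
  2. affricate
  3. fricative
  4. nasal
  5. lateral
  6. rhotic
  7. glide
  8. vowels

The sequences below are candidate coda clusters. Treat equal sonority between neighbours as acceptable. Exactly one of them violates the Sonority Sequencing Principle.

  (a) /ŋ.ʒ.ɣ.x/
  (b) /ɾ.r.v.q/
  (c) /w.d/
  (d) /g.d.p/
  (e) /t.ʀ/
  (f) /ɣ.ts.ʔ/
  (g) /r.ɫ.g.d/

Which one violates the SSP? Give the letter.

e

(a) sonority 4-3-3-3: well-formed.
(b) sonority 6-6-3-1: well-formed.
(c) sonority 7-1: well-formed.
(d) sonority 1-1-1: well-formed.
(e) sonority 1-6: ill-formed.
(f) sonority 3-2-1: well-formed.
(g) sonority 6-5-1-1: well-formed.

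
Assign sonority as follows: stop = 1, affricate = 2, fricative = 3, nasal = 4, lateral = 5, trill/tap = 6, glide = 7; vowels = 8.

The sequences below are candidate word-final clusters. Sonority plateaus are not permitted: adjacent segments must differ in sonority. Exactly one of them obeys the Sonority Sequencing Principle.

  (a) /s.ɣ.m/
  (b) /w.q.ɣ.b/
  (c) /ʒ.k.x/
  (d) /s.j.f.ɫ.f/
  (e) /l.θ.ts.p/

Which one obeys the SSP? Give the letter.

(a) /s.ɣ.m/: profile 3-3-4 — violates.
(b) /w.q.ɣ.b/: profile 7-1-3-1 — violates.
(c) /ʒ.k.x/: profile 3-1-3 — violates.
(d) /s.j.f.ɫ.f/: profile 3-7-3-5-3 — violates.
(e) /l.θ.ts.p/: profile 5-3-2-1 — obeys.

e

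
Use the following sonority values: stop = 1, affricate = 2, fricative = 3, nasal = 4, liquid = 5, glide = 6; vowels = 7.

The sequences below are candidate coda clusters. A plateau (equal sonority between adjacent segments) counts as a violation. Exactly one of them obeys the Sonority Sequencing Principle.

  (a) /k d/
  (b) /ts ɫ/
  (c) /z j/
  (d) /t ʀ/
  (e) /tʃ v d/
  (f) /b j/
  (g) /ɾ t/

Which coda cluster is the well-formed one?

g

(a) sonority 1-1: ill-formed.
(b) sonority 2-5: ill-formed.
(c) sonority 3-6: ill-formed.
(d) sonority 1-5: ill-formed.
(e) sonority 2-3-1: ill-formed.
(f) sonority 1-6: ill-formed.
(g) sonority 5-1: well-formed.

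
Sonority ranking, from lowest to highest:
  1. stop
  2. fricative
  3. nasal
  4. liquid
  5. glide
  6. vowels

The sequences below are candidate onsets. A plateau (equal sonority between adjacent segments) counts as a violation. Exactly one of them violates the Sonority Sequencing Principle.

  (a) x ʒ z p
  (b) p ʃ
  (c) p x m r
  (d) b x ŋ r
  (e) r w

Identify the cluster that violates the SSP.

a

(a) x ʒ z p: profile 2-2-2-1 — violates.
(b) p ʃ: profile 1-2 — obeys.
(c) p x m r: profile 1-2-3-4 — obeys.
(d) b x ŋ r: profile 1-2-3-4 — obeys.
(e) r w: profile 4-5 — obeys.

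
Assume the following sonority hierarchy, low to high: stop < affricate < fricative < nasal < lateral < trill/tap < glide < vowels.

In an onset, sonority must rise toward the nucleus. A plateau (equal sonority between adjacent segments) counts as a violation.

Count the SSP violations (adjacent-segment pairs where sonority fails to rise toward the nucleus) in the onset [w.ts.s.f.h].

/w/: glide = 7.
/ts/: affricate = 2.
/s/: fricative = 3.
/f/: fricative = 3.
/h/: fricative = 3.
/w/→/ts/: 7→2 (does not rise) — violation.
/ts/→/s/: 2→3 (rises) — ok.
/s/→/f/: 3→3 (plateau) — violation.
/f/→/h/: 3→3 (plateau) — violation.

3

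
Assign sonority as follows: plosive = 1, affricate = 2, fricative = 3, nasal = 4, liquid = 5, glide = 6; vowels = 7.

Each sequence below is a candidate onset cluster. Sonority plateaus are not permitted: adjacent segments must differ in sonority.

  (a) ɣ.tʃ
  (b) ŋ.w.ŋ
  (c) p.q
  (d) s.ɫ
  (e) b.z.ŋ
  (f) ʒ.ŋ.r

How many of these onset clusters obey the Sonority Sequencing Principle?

(a) ɣ.tʃ: profile 3-2 — violates.
(b) ŋ.w.ŋ: profile 4-6-4 — violates.
(c) p.q: profile 1-1 — violates.
(d) s.ɫ: profile 3-5 — obeys.
(e) b.z.ŋ: profile 1-3-4 — obeys.
(f) ʒ.ŋ.r: profile 3-4-5 — obeys.

3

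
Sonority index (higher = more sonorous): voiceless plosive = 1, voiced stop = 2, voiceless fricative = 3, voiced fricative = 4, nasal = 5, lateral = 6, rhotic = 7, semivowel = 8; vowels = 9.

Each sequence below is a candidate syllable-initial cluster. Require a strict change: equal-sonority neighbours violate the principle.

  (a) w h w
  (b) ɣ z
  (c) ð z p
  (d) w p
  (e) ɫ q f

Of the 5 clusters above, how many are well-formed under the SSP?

(a) sonority 8-3-8: ill-formed.
(b) sonority 4-4: ill-formed.
(c) sonority 4-4-1: ill-formed.
(d) sonority 8-1: ill-formed.
(e) sonority 6-1-3: ill-formed.

0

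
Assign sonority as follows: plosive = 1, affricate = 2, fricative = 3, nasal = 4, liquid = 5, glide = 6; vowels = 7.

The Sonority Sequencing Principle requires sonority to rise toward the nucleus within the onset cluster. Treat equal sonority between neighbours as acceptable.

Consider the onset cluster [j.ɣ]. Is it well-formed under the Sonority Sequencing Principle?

no

/j/: glide = 6.
/ɣ/: fricative = 3.
The profile is 6-3. Between /j/ (6) and /ɣ/ (3) sonority does not rise, so the cluster violates the SSP.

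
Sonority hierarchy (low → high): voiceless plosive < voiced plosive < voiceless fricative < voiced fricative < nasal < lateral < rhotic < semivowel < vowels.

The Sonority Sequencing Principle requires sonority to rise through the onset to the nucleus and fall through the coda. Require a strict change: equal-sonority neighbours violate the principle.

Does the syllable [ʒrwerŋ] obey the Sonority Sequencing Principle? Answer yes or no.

Onset: /ʒ/ is a voiced fricative (sonority 4), /r/ is a rhotic (sonority 7), /w/ is a semivowel (sonority 8); then the nucleus /e/ (sonority 9).
Onset profile 4-7-8-9 — rises to the nucleus.
Coda: /r/ is a rhotic (sonority 7), /ŋ/ is a nasal (sonority 5).
Coda profile 9-7-5 — falls from the nucleus.

yes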